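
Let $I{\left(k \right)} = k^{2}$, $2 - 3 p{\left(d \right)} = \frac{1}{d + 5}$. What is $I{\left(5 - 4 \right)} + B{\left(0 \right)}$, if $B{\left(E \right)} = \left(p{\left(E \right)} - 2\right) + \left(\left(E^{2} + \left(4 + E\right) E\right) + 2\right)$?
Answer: $\frac{8}{5} \approx 1.6$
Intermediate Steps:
$p{\left(d \right)} = \frac{2}{3} - \frac{1}{3 \left(5 + d\right)}$ ($p{\left(d \right)} = \frac{2}{3} - \frac{1}{3 \left(d + 5\right)} = \frac{2}{3} - \frac{1}{3 \left(5 + d\right)}$)
$B{\left(E \right)} = E^{2} + E \left(4 + E\right) + \frac{9 + 2 E}{3 \left(5 + E\right)}$ ($B{\left(E \right)} = \left(\frac{9 + 2 E}{3 \left(5 + E\right)} - 2\right) + \left(\left(E^{2} + \left(4 + E\right) E\right) + 2\right) = \left(-2 + \frac{9 + 2 E}{3 \left(5 + E\right)}\right) + \left(\left(E^{2} + E \left(4 + E\right)\right) + 2\right) = \left(-2 + \frac{9 + 2 E}{3 \left(5 + E\right)}\right) + \left(2 + E^{2} + E \left(4 + E\right)\right) = E^{2} + E \left(4 + E\right) + \frac{9 + 2 E}{3 \left(5 + E\right)}$)
$I{\left(5 - 4 \right)} + B{\left(0 \right)} = \left(5 - 4\right)^{2} + \frac{9 + 2 \cdot 0 + 6 \cdot 0 \left(2 + 0\right) \left(5 + 0\right)}{3 \left(5 + 0\right)} = 1^{2} + \frac{9 + 0 + 6 \cdot 0 \cdot 2 \cdot 5}{3 \cdot 5} = 1 + \frac{1}{3} \cdot \frac{1}{5} \left(9 + 0 + 0\right) = 1 + \frac{1}{3} \cdot \frac{1}{5} \cdot 9 = 1 + \frac{3}{5} = \frac{8}{5}$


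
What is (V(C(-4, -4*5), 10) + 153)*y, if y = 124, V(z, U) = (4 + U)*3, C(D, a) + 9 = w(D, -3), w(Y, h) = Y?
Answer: 24180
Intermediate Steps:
C(D, a) = -9 + D
V(z, U) = 12 + 3*U
(V(C(-4, -4*5), 10) + 153)*y = ((12 + 3*10) + 153)*124 = ((12 + 30) + 153)*124 = (42 + 153)*124 = 195*124 = 24180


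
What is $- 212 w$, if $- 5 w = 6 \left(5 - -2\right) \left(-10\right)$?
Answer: $-17808$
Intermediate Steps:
$w = 84$ ($w = - \frac{6 \left(5 - -2\right) \left(-10\right)}{5} = - \frac{6 \left(5 + 2\right) \left(-10\right)}{5} = - \frac{6 \cdot 7 \left(-10\right)}{5} = - \frac{42 \left(-10\right)}{5} = \left(- \frac{1}{5}\right) \left(-420\right) = 84$)
$- 212 w = \left(-212\right) 84 = -17808$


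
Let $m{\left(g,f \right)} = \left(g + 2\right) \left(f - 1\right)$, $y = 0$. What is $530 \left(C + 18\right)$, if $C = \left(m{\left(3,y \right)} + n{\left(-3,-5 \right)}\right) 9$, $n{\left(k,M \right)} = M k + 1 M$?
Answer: $33390$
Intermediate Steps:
$n{\left(k,M \right)} = M + M k$ ($n{\left(k,M \right)} = M k + M = M + M k$)
$m{\left(g,f \right)} = \left(-1 + f\right) \left(2 + g\right)$ ($m{\left(g,f \right)} = \left(2 + g\right) \left(-1 + f\right) = \left(-1 + f\right) \left(2 + g\right)$)
$C = 45$ ($C = \left(\left(-2 - 3 + 2 \cdot 0 + 0 \cdot 3\right) - 5 \left(1 - 3\right)\right) 9 = \left(\left(-2 - 3 + 0 + 0\right) - -10\right) 9 = \left(-5 + 10\right) 9 = 5 \cdot 9 = 45$)
$530 \left(C + 18\right) = 530 \left(45 + 18\right) = 530 \cdot 63 = 33390$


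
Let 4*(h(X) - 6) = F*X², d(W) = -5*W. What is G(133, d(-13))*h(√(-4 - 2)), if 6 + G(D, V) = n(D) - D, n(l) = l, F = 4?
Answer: 0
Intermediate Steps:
G(D, V) = -6 (G(D, V) = -6 + (D - D) = -6 + 0 = -6)
h(X) = 6 + X² (h(X) = 6 + (4*X²)/4 = 6 + X²)
G(133, d(-13))*h(√(-4 - 2)) = -6*(6 + (√(-4 - 2))²) = -6*(6 + (√(-6))²) = -6*(6 + (I*√6)²) = -6*(6 - 6) = -6*0 = 0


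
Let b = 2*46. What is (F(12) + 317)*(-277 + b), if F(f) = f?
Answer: -60865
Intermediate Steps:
b = 92
(F(12) + 317)*(-277 + b) = (12 + 317)*(-277 + 92) = 329*(-185) = -60865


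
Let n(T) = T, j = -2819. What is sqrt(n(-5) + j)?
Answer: 2*I*sqrt(706) ≈ 53.141*I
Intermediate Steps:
sqrt(n(-5) + j) = sqrt(-5 - 2819) = sqrt(-2824) = 2*I*sqrt(706)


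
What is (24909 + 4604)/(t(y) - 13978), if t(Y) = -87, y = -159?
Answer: -29513/14065 ≈ -2.0983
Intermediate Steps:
(24909 + 4604)/(t(y) - 13978) = (24909 + 4604)/(-87 - 13978) = 29513/(-14065) = 29513*(-1/14065) = -29513/14065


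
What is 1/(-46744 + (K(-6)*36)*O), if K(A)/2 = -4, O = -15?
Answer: -1/42424 ≈ -2.3572e-5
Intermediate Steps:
K(A) = -8 (K(A) = 2*(-4) = -8)
1/(-46744 + (K(-6)*36)*O) = 1/(-46744 - 8*36*(-15)) = 1/(-46744 - 288*(-15)) = 1/(-46744 + 4320) = 1/(-42424) = -1/42424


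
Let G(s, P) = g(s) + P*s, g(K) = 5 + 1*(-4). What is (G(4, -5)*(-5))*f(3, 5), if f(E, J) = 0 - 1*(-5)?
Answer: 475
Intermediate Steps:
g(K) = 1 (g(K) = 5 - 4 = 1)
f(E, J) = 5 (f(E, J) = 0 + 5 = 5)
G(s, P) = 1 + P*s
(G(4, -5)*(-5))*f(3, 5) = ((1 - 5*4)*(-5))*5 = ((1 - 20)*(-5))*5 = -19*(-5)*5 = 95*5 = 475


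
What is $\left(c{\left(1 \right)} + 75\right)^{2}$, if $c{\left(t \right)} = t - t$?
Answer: $5625$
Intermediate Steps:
$c{\left(t \right)} = 0$
$\left(c{\left(1 \right)} + 75\right)^{2} = \left(0 + 75\right)^{2} = 75^{2} = 5625$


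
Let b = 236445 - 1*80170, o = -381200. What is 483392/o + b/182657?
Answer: -1795181409/4351803025 ≈ -0.41251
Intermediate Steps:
b = 156275 (b = 236445 - 80170 = 156275)
483392/o + b/182657 = 483392/(-381200) + 156275/182657 = 483392*(-1/381200) + 156275*(1/182657) = -30212/23825 + 156275/182657 = -1795181409/4351803025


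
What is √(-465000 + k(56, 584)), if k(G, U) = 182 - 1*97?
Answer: I*√464915 ≈ 681.85*I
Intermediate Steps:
k(G, U) = 85 (k(G, U) = 182 - 97 = 85)
√(-465000 + k(56, 584)) = √(-465000 + 85) = √(-464915) = I*√464915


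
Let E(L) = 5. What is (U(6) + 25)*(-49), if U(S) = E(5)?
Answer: -1470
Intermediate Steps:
U(S) = 5
(U(6) + 25)*(-49) = (5 + 25)*(-49) = 30*(-49) = -1470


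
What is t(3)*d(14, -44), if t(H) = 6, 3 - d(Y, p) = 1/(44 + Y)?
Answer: 519/29 ≈ 17.897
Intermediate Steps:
d(Y, p) = 3 - 1/(44 + Y)
t(3)*d(14, -44) = 6*((131 + 3*14)/(44 + 14)) = 6*((131 + 42)/58) = 6*((1/58)*173) = 6*(173/58) = 519/29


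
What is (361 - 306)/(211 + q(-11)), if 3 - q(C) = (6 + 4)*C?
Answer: 55/324 ≈ 0.16975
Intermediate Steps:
q(C) = 3 - 10*C (q(C) = 3 - (6 + 4)*C = 3 - 10*C)
(361 - 306)/(211 + q(-11)) = (361 - 306)/(211 + (3 - 10*(-11))) = 55/(211 + (3 + 110)) = 55/(211 + 113) = 55/324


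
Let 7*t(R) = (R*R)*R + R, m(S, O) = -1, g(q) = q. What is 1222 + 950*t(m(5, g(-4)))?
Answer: 6654/7 ≈ 950.57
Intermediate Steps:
t(R) = R/7 + R³/7 (t(R) = ((R*R)*R + R)/7 = (R²*R + R)/7 = (R³ + R)/7 = (R + R³)/7 = R/7 + R³/7)
1222 + 950*t(m(5, g(-4))) = 1222 + 950*((⅐)*(-1)*(1 + (-1)²)) = 1222 + 950*((⅐)*(-1)*(1 + 1)) = 1222 + 950*((⅐)*(-1)*2) = 1222 + 950*(-2/7) = 1222 - 1900/7 = 6654/7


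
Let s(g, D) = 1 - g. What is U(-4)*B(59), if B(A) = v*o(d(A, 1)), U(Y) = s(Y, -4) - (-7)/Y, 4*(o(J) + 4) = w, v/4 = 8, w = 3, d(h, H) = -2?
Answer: -338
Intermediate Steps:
v = 32 (v = 4*8 = 32)
o(J) = -13/4 (o(J) = -4 + (¼)*3 = -4 + ¾ = -13/4)
U(Y) = 1 - Y + 7/Y (U(Y) = (1 - Y) - (-7)/Y = (1 - Y) + 7/Y = 1 - Y + 7/Y)
B(A) = -104 (B(A) = 32*(-13/4) = -104)
U(-4)*B(59) = (1 - 1*(-4) + 7/(-4))*(-104) = (1 + 4 + 7*(-¼))*(-104) = (1 + 4 - 7/4)*(-104) = (13/4)*(-104) = -338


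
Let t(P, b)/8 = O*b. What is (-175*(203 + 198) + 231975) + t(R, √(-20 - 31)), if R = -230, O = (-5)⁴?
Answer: 161800 + 5000*I*√51 ≈ 1.618e+5 + 35707.0*I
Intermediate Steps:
O = 625
t(P, b) = 5000*b (t(P, b) = 8*(625*b) = 5000*b)
(-175*(203 + 198) + 231975) + t(R, √(-20 - 31)) = (-175*(203 + 198) + 231975) + 5000*√(-20 - 31) = (-175*401 + 231975) + 5000*√(-51) = (-70175 + 231975) + 5000*(I*√51) = 161800 + 5000*I*√51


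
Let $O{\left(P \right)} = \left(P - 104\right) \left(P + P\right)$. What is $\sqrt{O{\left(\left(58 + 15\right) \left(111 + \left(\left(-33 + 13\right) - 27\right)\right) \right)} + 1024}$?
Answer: $64 \sqrt{10421} \approx 6533.3$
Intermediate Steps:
$O{\left(P \right)} = 2 P \left(-104 + P\right)$ ($O{\left(P \right)} = \left(-104 + P\right) 2 P = 2 P \left(-104 + P\right)$)
$\sqrt{O{\left(\left(58 + 15\right) \left(111 + \left(\left(-33 + 13\right) - 27\right)\right) \right)} + 1024} = \sqrt{2 \left(58 + 15\right) \left(111 + \left(\left(-33 + 13\right) - 27\right)\right) \left(-104 + \left(58 + 15\right) \left(111 + \left(\left(-33 + 13\right) - 27\right)\right)\right) + 1024} = \sqrt{2 \cdot 73 \left(111 - 47\right) \left(-104 + 73 \left(111 - 47\right)\right) + 1024} = \sqrt{2 \cdot 73 \cdot 64 \left(-104 + 73 \cdot 64\right) + 1024} = \sqrt{2 \cdot 4672 \left(-104 + 4672\right) + 1024} = \sqrt{2 \cdot 4672 \cdot 4568 + 1024} = \sqrt{42683392 + 1024} = \sqrt{42684416} = 64 \sqrt{10421}$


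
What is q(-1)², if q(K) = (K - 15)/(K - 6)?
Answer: 256/49 ≈ 5.2245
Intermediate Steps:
q(K) = (-15 + K)/(-6 + K)
q(-1)² = ((-15 - 1)/(-6 - 1))² = (-16/(-7))² = (-⅐*(-16))² = (16/7)² = 256/49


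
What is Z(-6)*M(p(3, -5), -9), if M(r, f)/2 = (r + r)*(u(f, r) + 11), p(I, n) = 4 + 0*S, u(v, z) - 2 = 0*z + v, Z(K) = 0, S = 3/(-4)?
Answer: 0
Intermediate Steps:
S = -¾ (S = 3*(-¼) = -¾ ≈ -0.75000)
u(v, z) = 2 + v (u(v, z) = 2 + (0*z + v) = 2 + (0 + v) = 2 + v)
p(I, n) = 4 (p(I, n) = 4 + 0*(-¾) = 4 + 0 = 4)
M(r, f) = 4*r*(13 + f) (M(r, f) = 2*((r + r)*((2 + f) + 11)) = 2*((2*r)*(13 + f)) = 2*(2*r*(13 + f)) = 4*r*(13 + f))
Z(-6)*M(p(3, -5), -9) = 0*(4*4*(13 - 9)) = 0*(4*4*4) = 0*64 = 0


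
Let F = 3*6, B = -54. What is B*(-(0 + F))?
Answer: 972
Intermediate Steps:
F = 18
B*(-(0 + F)) = -(-54)*(0 + 18) = -(-54)*18 = -54*(-18) = 972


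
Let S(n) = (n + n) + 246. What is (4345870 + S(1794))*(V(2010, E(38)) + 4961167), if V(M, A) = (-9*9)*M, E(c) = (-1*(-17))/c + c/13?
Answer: 20871432636328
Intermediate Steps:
S(n) = 246 + 2*n (S(n) = 2*n + 246 = 246 + 2*n)
E(c) = 17/c + c/13 (E(c) = 17/c + c*(1/13) = 17/c + c/13)
V(M, A) = -81*M
(4345870 + S(1794))*(V(2010, E(38)) + 4961167) = (4345870 + (246 + 2*1794))*(-81*2010 + 4961167) = (4345870 + (246 + 3588))*(-162810 + 4961167) = (4345870 + 3834)*4798357 = 4349704*4798357 = 20871432636328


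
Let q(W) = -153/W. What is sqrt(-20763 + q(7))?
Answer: 3*I*sqrt(113162)/7 ≈ 144.17*I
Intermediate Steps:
sqrt(-20763 + q(7)) = sqrt(-20763 - 153/7) = sqrt(-145494/7) = 3*I*sqrt(113162)/7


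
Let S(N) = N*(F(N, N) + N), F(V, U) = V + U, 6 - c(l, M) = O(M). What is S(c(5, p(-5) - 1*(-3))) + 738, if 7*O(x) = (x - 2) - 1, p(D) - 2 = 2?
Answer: 40494/49 ≈ 826.41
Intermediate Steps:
p(D) = 4 (p(D) = 2 + 2 = 4)
O(x) = -3/7 + x/7 (O(x) = ((x - 2) - 1)/7 = ((-2 + x) - 1)/7 = (-3 + x)/7 = -3/7 + x/7)
c(l, M) = 45/7 - M/7 (c(l, M) = 6 - (-3/7 + M/7) = 6 + (3/7 - M/7) = 45/7 - M/7)
F(V, U) = U + V
S(N) = 3*N² (S(N) = N*((N + N) + N) = N*(2*N + N) = N*(3*N) = 3*N²)
S(c(5, p(-5) - 1*(-3))) + 738 = 3*(45/7 - (4 - 1*(-3))/7)² + 738 = 3*(45/7 - (4 + 3)/7)² + 738 = 3*(45/7 - ⅐*7)² + 738 = 3*(45/7 - 1)² + 738 = 3*(38/7)² + 738 = 3*(1444/49) + 738 = 4332/49 + 738 = 40494/49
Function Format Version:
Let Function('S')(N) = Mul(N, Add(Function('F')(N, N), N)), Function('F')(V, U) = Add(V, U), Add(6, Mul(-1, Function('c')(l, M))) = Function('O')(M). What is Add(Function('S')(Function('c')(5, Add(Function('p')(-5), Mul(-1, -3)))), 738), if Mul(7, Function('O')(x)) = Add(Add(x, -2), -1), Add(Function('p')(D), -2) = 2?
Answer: Rational(40494, 49) ≈ 826.41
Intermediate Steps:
Function('p')(D) = 4 (Function('p')(D) = Add(2, 2) = 4)
Function('O')(x) = Add(Rational(-3, 7), Mul(Rational(1, 7), x)) (Function('O')(x) = Mul(Rational(1, 7), Add(Add(x, -2), -1)) = Mul(Rational(1, 7), Add(Add(-2, x), -1)) = Mul(Rational(1, 7), Add(-3, x)) = Add(Rational(-3, 7), Mul(Rational(1, 7), x)))
Function('c')(l, M) = Add(Rational(45, 7), Mul(Rational(-1, 7), M)) (Function('c')(l, M) = Add(6, Mul(-1, Add(Rational(-3, 7), Mul(Rational(1, 7), M)))) = Add(6, Add(Rational(3, 7), Mul(Rational(-1, 7), M))) = Add(Rational(45, 7), Mul(Rational(-1, 7), M)))
Function('F')(V, U) = Add(U, V)
Function('S')(N) = Mul(3, Pow(N, 2)) (Function('S')(N) = Mul(N, Add(Add(N, N), N)) = Mul(N, Add(Mul(2, N), N)) = Mul(N, Mul(3, N)) = Mul(3, Pow(N, 2)))
Add(Function('S')(Function('c')(5, Add(Function('p')(-5), Mul(-1, -3)))), 738) = Add(Mul(3, Pow(Add(Rational(45, 7), Mul(Rational(-1, 7), Add(4, Mul(-1, -3)))), 2)), 738) = Add(Mul(3, Pow(Add(Rational(45, 7), Mul(Rational(-1, 7), Add(4, 3))), 2)), 738) = Add(Mul(3, Pow(Add(Rational(45, 7), Mul(Rational(-1, 7), 7)), 2)), 738) = Add(Mul(3, Pow(Add(Rational(45, 7), -1), 2)), 738) = Add(Mul(3, Pow(Rational(38, 7), 2)), 738) = Add(Mul(3, Rational(1444, 49)), 738) = Add(Rational(4332, 49), 738) = Rational(40494, 49)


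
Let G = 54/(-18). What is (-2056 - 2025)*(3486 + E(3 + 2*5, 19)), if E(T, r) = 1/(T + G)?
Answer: -142267741/10 ≈ -1.4227e+7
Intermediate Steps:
G = -3 (G = 54*(-1/18) = -3)
E(T, r) = 1/(-3 + T) (E(T, r) = 1/(T - 3) = 1/(-3 + T))
(-2056 - 2025)*(3486 + E(3 + 2*5, 19)) = (-2056 - 2025)*(3486 + 1/(-3 + (3 + 2*5))) = -4081*(3486 + 1/(-3 + (3 + 10))) = -4081*(3486 + 1/(-3 + 13)) = -4081*(3486 + 1/10) = -4081*34861/10 = -142267741/10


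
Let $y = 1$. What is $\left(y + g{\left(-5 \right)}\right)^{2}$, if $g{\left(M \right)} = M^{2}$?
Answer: $676$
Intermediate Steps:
$\left(y + g{\left(-5 \right)}\right)^{2} = \left(1 + \left(-5\right)^{2}\right)^{2} = \left(1 + 25\right)^{2} = 26^{2} = 676$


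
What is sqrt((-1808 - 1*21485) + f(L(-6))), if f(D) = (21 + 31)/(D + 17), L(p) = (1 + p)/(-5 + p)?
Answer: I*sqrt(3353763)/12 ≈ 152.61*I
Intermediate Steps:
L(p) = (1 + p)/(-5 + p)
f(D) = 52/(17 + D)
sqrt((-1808 - 1*21485) + f(L(-6))) = sqrt((-1808 - 1*21485) + 52/(17 + (1 - 6)/(-5 - 6))) = sqrt((-1808 - 21485) + 52/(17 - 5/(-11))) = sqrt(-23293 + 52/(17 - 1/11*(-5))) = sqrt(-23293 + 52/(17 + 5/11)) = sqrt(-23293 + 52/(192/11)) = sqrt(-23293 + 52*(11/192)) = sqrt(-23293 + 143/48) = sqrt(-1117921/48) = I*sqrt(3353763)/12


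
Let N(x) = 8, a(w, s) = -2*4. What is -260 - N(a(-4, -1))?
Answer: -268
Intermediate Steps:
a(w, s) = -8
-260 - N(a(-4, -1)) = -260 - 1*8 = -260 - 8 = -268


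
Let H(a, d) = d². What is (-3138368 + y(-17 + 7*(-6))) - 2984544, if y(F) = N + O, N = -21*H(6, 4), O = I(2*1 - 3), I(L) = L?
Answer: -6123249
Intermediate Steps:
O = -1 (O = 2*1 - 3 = 2 - 3 = -1)
N = -336 (N = -21*4² = -21*16 = -336)
y(F) = -337 (y(F) = -336 - 1 = -337)
(-3138368 + y(-17 + 7*(-6))) - 2984544 = (-3138368 - 337) - 2984544 = -3138705 - 2984544 = -6123249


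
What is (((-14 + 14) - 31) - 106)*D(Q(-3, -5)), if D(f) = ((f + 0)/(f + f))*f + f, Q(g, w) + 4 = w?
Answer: 3699/2 ≈ 1849.5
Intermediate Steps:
Q(g, w) = -4 + w
D(f) = 3*f/2 (D(f) = (f/((2*f)))*f + f = (f*(1/(2*f)))*f + f = f/2 + f = 3*f/2)
(((-14 + 14) - 31) - 106)*D(Q(-3, -5)) = (((-14 + 14) - 31) - 106)*(3*(-4 - 5)/2) = ((0 - 31) - 106)*((3/2)*(-9)) = (-31 - 106)*(-27/2) = -137*(-27/2) = 3699/2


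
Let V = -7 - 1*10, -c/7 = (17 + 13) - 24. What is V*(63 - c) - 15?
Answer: -1800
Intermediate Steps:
c = -42 (c = -7*((17 + 13) - 24) = -7*(30 - 24) = -7*6 = -42)
V = -17 (V = -7 - 10 = -17)
V*(63 - c) - 15 = -17*(63 - 1*(-42)) - 15 = -17*(63 + 42) - 15 = -17*105 - 15 = -1785 - 15 = -1800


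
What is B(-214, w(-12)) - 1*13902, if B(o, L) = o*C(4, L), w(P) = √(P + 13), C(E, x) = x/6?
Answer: -41813/3 ≈ -13938.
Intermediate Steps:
C(E, x) = x/6 (C(E, x) = x*(⅙) = x/6)
w(P) = √(13 + P)
B(o, L) = L*o/6 (B(o, L) = o*(L/6) = L*o/6)
B(-214, w(-12)) - 1*13902 = (⅙)*√(13 - 12)*(-214) - 1*13902 = (⅙)*√1*(-214) - 13902 = (⅙)*1*(-214) - 13902 = -107/3 - 13902 = -41813/3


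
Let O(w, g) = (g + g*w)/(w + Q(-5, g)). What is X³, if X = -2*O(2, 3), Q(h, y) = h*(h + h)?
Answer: -729/17576 ≈ -0.041477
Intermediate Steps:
Q(h, y) = 2*h² (Q(h, y) = h*(2*h) = 2*h²)
O(w, g) = (g + g*w)/(50 + w) (O(w, g) = (g + g*w)/(w + 2*(-5)²) = (g + g*w)/(w + 2*25) = (g + g*w)/(w + 50) = (g + g*w)/(50 + w))
X = -9/26 (X = -6*(1 + 2)/(50 + 2) = -6*3/52 = -2*9/52 = -9/26 ≈ -0.34615)
X³ = (-9/26)³ = -729/17576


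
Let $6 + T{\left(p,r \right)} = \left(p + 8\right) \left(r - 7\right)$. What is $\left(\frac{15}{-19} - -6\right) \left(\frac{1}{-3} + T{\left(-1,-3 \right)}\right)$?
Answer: $- \frac{7557}{19} \approx -397.74$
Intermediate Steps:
$T{\left(p,r \right)} = -6 + \left(-7 + r\right) \left(8 + p\right)$ ($T{\left(p,r \right)} = -6 + \left(p + 8\right) \left(r - 7\right) = -6 + \left(8 + p\right) \left(-7 + r\right) = -6 + \left(-7 + r\right) \left(8 + p\right)$)
$\left(\frac{15}{-19} - -6\right) \left(\frac{1}{-3} + T{\left(-1,-3 \right)}\right) = \left(\frac{15}{-19} - -6\right) \left(\frac{1}{-3} - 76\right) = \left(15 \left(- \frac{1}{19}\right) + 6\right) \left(- \frac{1}{3} + \left(-62 + 7 - 24 + 3\right)\right) = \left(- \frac{15}{19} + 6\right) \left(- \frac{1}{3} - 76\right) = \frac{99}{19} \left(- \frac{229}{3}\right) = - \frac{7557}{19}$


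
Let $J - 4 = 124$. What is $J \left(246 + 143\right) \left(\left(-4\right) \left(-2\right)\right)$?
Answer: $398336$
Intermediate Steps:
$J = 128$ ($J = 4 + 124 = 128$)
$J \left(246 + 143\right) \left(\left(-4\right) \left(-2\right)\right) = 128 \left(246 + 143\right) \left(\left(-4\right) \left(-2\right)\right) = 128 \cdot 389 \cdot 8 = 49792 \cdot 8 = 398336$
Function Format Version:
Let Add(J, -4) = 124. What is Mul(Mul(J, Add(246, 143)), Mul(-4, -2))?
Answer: 398336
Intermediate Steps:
J = 128 (J = Add(4, 124) = 128)
Mul(Mul(J, Add(246, 143)), Mul(-4, -2)) = Mul(Mul(128, Add(246, 143)), Mul(-4, -2)) = Mul(Mul(128, 389), 8) = Mul(49792, 8) = 398336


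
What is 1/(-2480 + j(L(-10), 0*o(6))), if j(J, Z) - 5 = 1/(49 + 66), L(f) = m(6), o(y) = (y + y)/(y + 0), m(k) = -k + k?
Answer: -115/284624 ≈ -0.00040404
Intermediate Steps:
m(k) = 0
o(y) = 2 (o(y) = (2*y)/y = 2)
L(f) = 0
j(J, Z) = 576/115 (j(J, Z) = 5 + 1/(49 + 66) = 5 + 1/115 = 576/115)
1/(-2480 + j(L(-10), 0*o(6))) = 1/(-2480 + 576/115) = 1/(-284624/115) = -115/284624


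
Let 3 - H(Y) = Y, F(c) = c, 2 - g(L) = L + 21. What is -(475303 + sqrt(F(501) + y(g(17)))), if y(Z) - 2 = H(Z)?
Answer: -475303 - sqrt(542) ≈ -4.7533e+5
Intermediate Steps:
g(L) = -19 - L (g(L) = 2 - (L + 21) = 2 - (21 + L) = 2 + (-21 - L) = -19 - L)
H(Y) = 3 - Y
y(Z) = 5 - Z (y(Z) = 2 + (3 - Z) = 5 - Z)
-(475303 + sqrt(F(501) + y(g(17)))) = -(475303 + sqrt(501 + (5 - (-19 - 1*17)))) = -(475303 + sqrt(501 + (5 - (-19 - 17)))) = -(475303 + sqrt(501 + (5 - 1*(-36)))) = -(475303 + sqrt(501 + (5 + 36))) = -(475303 + sqrt(501 + 41)) = -(475303 + sqrt(542)) = -475303 - sqrt(542)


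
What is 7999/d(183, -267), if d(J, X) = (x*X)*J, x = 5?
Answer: -7999/244305 ≈ -0.032742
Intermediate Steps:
d(J, X) = 5*J*X (d(J, X) = (5*X)*J = 5*J*X)
7999/d(183, -267) = 7999/((5*183*(-267))) = 7999/(-244305) = 7999*(-1/244305) = -7999/244305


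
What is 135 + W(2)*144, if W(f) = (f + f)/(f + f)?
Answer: 279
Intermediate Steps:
W(f) = 1 (W(f) = (2*f)/((2*f)) = (2*f)*(1/(2*f)) = 1)
135 + W(2)*144 = 135 + 1*144 = 135 + 144 = 279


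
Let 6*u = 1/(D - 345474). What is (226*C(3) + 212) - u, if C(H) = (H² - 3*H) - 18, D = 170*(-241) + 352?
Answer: -8932624511/2316552 ≈ -3856.0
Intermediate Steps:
D = -40618 (D = -40970 + 352 = -40618)
C(H) = -18 + H² - 3*H
u = -1/2316552 (u = 1/(6*(-40618 - 345474)) = (⅙)/(-386092) = (⅙)*(-1/386092) = -1/2316552 ≈ -4.3168e-7)
(226*C(3) + 212) - u = (226*(-18 + 3² - 3*3) + 212) - 1*(-1/2316552) = (226*(-18 + 9 - 9) + 212) + 1/2316552 = (226*(-18) + 212) + 1/2316552 = (-4068 + 212) + 1/2316552 = -3856 + 1/2316552 = -8932624511/2316552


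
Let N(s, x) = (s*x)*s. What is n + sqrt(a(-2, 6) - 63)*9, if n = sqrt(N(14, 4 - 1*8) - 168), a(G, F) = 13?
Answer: I*(2*sqrt(238) + 45*sqrt(2)) ≈ 94.494*I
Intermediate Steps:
N(s, x) = x*s**2
n = 2*I*sqrt(238) (n = sqrt((4 - 1*8)*14**2 - 168) = sqrt((4 - 8)*196 - 168) = sqrt(-4*196 - 168) = sqrt(-784 - 168) = sqrt(-952) = 2*I*sqrt(238) ≈ 30.854*I)
n + sqrt(a(-2, 6) - 63)*9 = 2*I*sqrt(238) + sqrt(13 - 63)*9 = 2*I*sqrt(238) + sqrt(-50)*9 = 2*I*sqrt(238) + (5*I*sqrt(2))*9 = 2*I*sqrt(238) + 45*I*sqrt(2)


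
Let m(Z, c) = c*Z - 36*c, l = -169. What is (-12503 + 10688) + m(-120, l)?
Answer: 24549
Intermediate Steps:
m(Z, c) = -36*c + Z*c (m(Z, c) = Z*c - 36*c = -36*c + Z*c)
(-12503 + 10688) + m(-120, l) = (-12503 + 10688) - 169*(-36 - 120) = -1815 - 169*(-156) = -1815 + 26364 = 24549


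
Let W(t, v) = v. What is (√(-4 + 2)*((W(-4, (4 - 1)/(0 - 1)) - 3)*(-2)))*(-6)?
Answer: -72*I*√2 ≈ -101.82*I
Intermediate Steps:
(√(-4 + 2)*((W(-4, (4 - 1)/(0 - 1)) - 3)*(-2)))*(-6) = (√(-4 + 2)*(((4 - 1)/(0 - 1) - 3)*(-2)))*(-6) = (√(-2)*((3/(-1) - 3)*(-2)))*(-6) = ((I*√2)*((3*(-1) - 3)*(-2)))*(-6) = ((I*√2)*((-3 - 3)*(-2)))*(-6) = ((I*√2)*(-6*(-2)))*(-6) = ((I*√2)*12)*(-6) = (12*I*√2)*(-6) = -72*I*√2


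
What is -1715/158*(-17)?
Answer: 29155/158 ≈ 184.53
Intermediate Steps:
-1715/158*(-17) = 29155/158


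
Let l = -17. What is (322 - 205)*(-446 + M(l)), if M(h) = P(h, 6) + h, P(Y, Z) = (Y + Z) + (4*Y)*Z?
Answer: -103194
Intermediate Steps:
P(Y, Z) = Y + Z + 4*Y*Z (P(Y, Z) = (Y + Z) + 4*Y*Z = Y + Z + 4*Y*Z)
M(h) = 6 + 26*h (M(h) = (h + 6 + 4*h*6) + h = (h + 6 + 24*h) + h = (6 + 25*h) + h = 6 + 26*h)
(322 - 205)*(-446 + M(l)) = (322 - 205)*(-446 + (6 + 26*(-17))) = 117*(-446 + (6 - 442)) = 117*(-446 - 436) = 117*(-882) = -103194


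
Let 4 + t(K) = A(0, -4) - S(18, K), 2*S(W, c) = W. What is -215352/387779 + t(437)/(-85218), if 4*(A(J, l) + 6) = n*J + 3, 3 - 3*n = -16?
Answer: -10482737011/18883286184 ≈ -0.55513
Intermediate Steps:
n = 19/3 (n = 1 - ⅓*(-16) = 1 + 16/3 = 19/3 ≈ 6.3333)
A(J, l) = -21/4 + 19*J/12 (A(J, l) = -6 + (19*J/3 + 3)/4 = -6 + (3 + 19*J/3)/4 = -6 + (¾ + 19*J/12) = -21/4 + 19*J/12)
S(W, c) = W/2
t(K) = -73/4 (t(K) = -4 + ((-21/4 + (19/12)*0) - 18/2) = -4 + ((-21/4 + 0) - 1*9) = -4 + (-21/4 - 9) = -4 - 57/4 = -73/4)
-215352/387779 + t(437)/(-85218) = -215352/387779 - 73/4/(-85218) = -215352*1/387779 - 73/4*(-1/85218) = -215352/387779 + 73/340872 = -10482737011/18883286184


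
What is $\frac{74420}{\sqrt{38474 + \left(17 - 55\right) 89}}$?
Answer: $\frac{37210 \sqrt{8773}}{8773} \approx 397.27$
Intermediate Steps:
$\frac{74420}{\sqrt{38474 + \left(17 - 55\right) 89}} = \frac{74420}{\sqrt{38474 - 3382}} = \frac{74420}{\sqrt{35092}} = \frac{74420}{2 \sqrt{8773}} = 74420 \frac{\sqrt{8773}}{17546} = \frac{37210 \sqrt{8773}}{8773}$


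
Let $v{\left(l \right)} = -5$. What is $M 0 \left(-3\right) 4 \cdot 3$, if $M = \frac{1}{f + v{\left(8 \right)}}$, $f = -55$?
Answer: $0$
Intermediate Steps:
$M = - \frac{1}{60}$ ($M = \frac{1}{-55 - 5} = \frac{1}{-60} = - \frac{1}{60} \approx -0.016667$)
$M 0 \left(-3\right) 4 \cdot 3 = - \frac{0 \left(-3\right) 4 \cdot 3}{60} = - \frac{0 \cdot 4 \cdot 3}{60} = - \frac{0 \cdot 3}{60} = \left(- \frac{1}{60}\right) 0 = 0$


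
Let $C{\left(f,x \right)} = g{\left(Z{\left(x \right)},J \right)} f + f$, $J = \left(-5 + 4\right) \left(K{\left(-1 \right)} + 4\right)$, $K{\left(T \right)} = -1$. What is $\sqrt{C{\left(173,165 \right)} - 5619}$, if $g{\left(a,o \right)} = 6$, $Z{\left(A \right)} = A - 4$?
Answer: $2 i \sqrt{1102} \approx 66.393 i$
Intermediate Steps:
$Z{\left(A \right)} = -4 + A$ ($Z{\left(A \right)} = A - 4 = -4 + A$)
$J = -3$ ($J = \left(-5 + 4\right) \left(-1 + 4\right) = \left(-1\right) 3 = -3$)
$C{\left(f,x \right)} = 7 f$ ($C{\left(f,x \right)} = 6 f + f = 7 f$)
$\sqrt{C{\left(173,165 \right)} - 5619} = \sqrt{7 \cdot 173 - 5619} = \sqrt{1211 - 5619} = \sqrt{-4408} = 2 i \sqrt{1102}$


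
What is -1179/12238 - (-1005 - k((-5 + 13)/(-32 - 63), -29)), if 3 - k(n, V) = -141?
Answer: 14060283/12238 ≈ 1148.9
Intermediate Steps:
k(n, V) = 144 (k(n, V) = 3 - 1*(-141) = 3 + 141 = 144)
-1179/12238 - (-1005 - k((-5 + 13)/(-32 - 63), -29)) = -1179/12238 - (-1005 - 1*144) = -1179*1/12238 - (-1005 - 144) = -1179/12238 - 1*(-1149) = -1179/12238 + 1149 = 14060283/12238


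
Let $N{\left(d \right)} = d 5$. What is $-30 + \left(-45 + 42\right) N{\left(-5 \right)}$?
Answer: $45$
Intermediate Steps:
$N{\left(d \right)} = 5 d$
$-30 + \left(-45 + 42\right) N{\left(-5 \right)} = -30 + \left(-45 + 42\right) 5 \left(-5\right) = -30 - -75 = -30 + 75 = 45$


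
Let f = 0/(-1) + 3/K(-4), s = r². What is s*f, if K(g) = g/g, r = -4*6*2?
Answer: 6912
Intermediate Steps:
r = -48 (r = -24*2 = -48)
K(g) = 1
s = 2304 (s = (-48)² = 2304)
f = 3 (f = 0/(-1) + 3/1 = 0*(-1) + 3*1 = 0 + 3 = 3)
s*f = 2304*3 = 6912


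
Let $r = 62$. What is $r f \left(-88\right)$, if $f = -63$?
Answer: $343728$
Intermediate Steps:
$r f \left(-88\right) = 62 \left(-63\right) \left(-88\right) = \left(-3906\right) \left(-88\right) = 343728$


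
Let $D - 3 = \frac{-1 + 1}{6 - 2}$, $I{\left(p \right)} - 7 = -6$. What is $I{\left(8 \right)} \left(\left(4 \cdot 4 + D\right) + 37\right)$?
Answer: $56$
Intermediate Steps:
$I{\left(p \right)} = 1$ ($I{\left(p \right)} = 7 - 6 = 1$)
$D = 3$ ($D = 3 + \frac{-1 + 1}{6 - 2} = 3 + \frac{0}{4} = 3 + 0 \cdot \frac{1}{4} = 3 + 0 = 3$)
$I{\left(8 \right)} \left(\left(4 \cdot 4 + D\right) + 37\right) = 1 \left(\left(4 \cdot 4 + 3\right) + 37\right) = 1 \left(\left(16 + 3\right) + 37\right) = 1 \left(19 + 37\right) = 1 \cdot 56 = 56$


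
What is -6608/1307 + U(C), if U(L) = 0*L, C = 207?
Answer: -6608/1307 ≈ -5.0559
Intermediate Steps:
U(L) = 0
-6608/1307 + U(C) = -6608/1307 + 0 = -6608/1307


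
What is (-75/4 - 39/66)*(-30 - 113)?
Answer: 11063/4 ≈ 2765.8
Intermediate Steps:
(-75/4 - 39/66)*(-30 - 113) = (-75*1/4 - 39*1/66)*(-143) = (-75/4 - 13/22)*(-143) = -851/44*(-143) = 11063/4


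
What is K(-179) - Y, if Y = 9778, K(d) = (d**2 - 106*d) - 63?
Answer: 41174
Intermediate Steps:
K(d) = -63 + d**2 - 106*d
K(-179) - Y = (-63 + (-179)**2 - 106*(-179)) - 1*9778 = (-63 + 32041 + 18974) - 9778 = 50952 - 9778 = 41174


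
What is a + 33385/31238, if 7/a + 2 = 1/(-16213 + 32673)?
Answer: -2500241545/1028323722 ≈ -2.4314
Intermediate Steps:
a = -115220/32919 (a = 7/(-2 + 1/(-16213 + 32673)) = 7/(-2 + 1/16460) = 7/(-32919/16460) = 7*(-16460/32919) = -115220/32919 ≈ -3.5001)
a + 33385/31238 = -115220/32919 + 33385/31238 = -2500241545/1028323722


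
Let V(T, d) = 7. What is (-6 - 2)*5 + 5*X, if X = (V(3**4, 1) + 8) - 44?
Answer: -185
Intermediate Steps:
X = -29 (X = (7 + 8) - 44 = 15 - 44 = -29)
(-6 - 2)*5 + 5*X = (-6 - 2)*5 + 5*(-29) = -8*5 - 145 = -40 - 145 = -185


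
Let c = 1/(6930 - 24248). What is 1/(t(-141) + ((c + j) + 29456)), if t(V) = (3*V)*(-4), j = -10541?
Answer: 17318/356872025 ≈ 4.8527e-5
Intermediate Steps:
c = -1/17318 (c = 1/(-17318) = -1/17318 ≈ -5.7743e-5)
t(V) = -12*V
1/(t(-141) + ((c + j) + 29456)) = 1/(-12*(-141) + ((-1/17318 - 10541) + 29456)) = 1/(1692 + (-182549039/17318 + 29456)) = 1/(1692 + 327569969/17318) = 1/(356872025/17318) = 17318/356872025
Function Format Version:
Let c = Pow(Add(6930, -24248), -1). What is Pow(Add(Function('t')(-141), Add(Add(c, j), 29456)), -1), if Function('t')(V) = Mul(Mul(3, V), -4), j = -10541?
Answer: Rational(17318, 356872025) ≈ 4.8527e-5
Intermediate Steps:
c = Rational(-1, 17318) (c = Pow(-17318, -1) = Rational(-1, 17318) ≈ -5.7743e-5)
Function('t')(V) = Mul(-12, V)
Pow(Add(Function('t')(-141), Add(Add(c, j), 29456)), -1) = Pow(Add(Mul(-12, -141), Add(Add(Rational(-1, 17318), -10541), 29456)), -1) = Pow(Add(1692, Add(Rational(-182549039, 17318), 29456)), -1) = Pow(Add(1692, Rational(327569969, 17318)), -1) = Pow(Rational(356872025, 17318), -1) = Rational(17318, 356872025)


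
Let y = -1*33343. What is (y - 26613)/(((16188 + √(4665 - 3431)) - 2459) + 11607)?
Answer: -759522608/320955831 + 29978*√1234/320955831 ≈ -2.3632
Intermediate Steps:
y = -33343
(y - 26613)/(((16188 + √(4665 - 3431)) - 2459) + 11607) = (-33343 - 26613)/(((16188 + √(4665 - 3431)) - 2459) + 11607) = -59956/(((16188 + √1234) - 2459) + 11607) = -59956/((13729 + √1234) + 11607) = -59956/(25336 + √1234)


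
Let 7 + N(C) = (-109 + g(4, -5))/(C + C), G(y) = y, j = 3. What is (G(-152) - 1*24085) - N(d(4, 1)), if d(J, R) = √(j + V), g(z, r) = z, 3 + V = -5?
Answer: -24230 - 21*I*√5/2 ≈ -24230.0 - 23.479*I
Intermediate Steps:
V = -8 (V = -3 - 5 = -8)
d(J, R) = I*√5 (d(J, R) = √(3 - 8) = √(-5) = I*√5)
N(C) = -7 - 105/(2*C) (N(C) = -7 + (-109 + 4)/(C + C) = -7 - 105*1/(2*C) = -7 - 105/(2*C))
(G(-152) - 1*24085) - N(d(4, 1)) = (-152 - 1*24085) - (-7 - 105*(-I*√5/5)/2) = (-152 - 24085) - (-7 - (-21)*I*√5/2) = -24237 - (-7 + 21*I*√5/2) = -24237 + (7 - 21*I*√5/2) = -24230 - 21*I*√5/2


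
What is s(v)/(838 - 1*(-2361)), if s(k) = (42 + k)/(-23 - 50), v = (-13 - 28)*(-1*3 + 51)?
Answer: 1926/233527 ≈ 0.0082474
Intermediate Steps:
v = -1968 (v = -41*(-3 + 51) = -41*48 = -1968)
s(k) = -42/73 - k/73 (s(k) = (42 + k)/(-73) = (42 + k)*(-1/73) = -42/73 - k/73)
s(v)/(838 - 1*(-2361)) = (-42/73 - 1/73*(-1968))/(838 - 1*(-2361)) = (-42/73 + 1968/73)/(838 + 2361) = (1926/73)/3199 = (1926/73)*(1/3199) = 1926/233527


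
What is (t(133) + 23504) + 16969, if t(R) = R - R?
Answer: 40473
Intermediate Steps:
t(R) = 0
(t(133) + 23504) + 16969 = (0 + 23504) + 16969 = 23504 + 16969 = 40473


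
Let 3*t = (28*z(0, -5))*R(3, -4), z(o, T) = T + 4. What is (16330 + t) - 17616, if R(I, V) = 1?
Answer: -3886/3 ≈ -1295.3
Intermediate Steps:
z(o, T) = 4 + T
t = -28/3 (t = ((28*(4 - 5))*1)/3 = ((28*(-1))*1)/3 = (-28*1)/3 = (⅓)*(-28) = -28/3 ≈ -9.3333)
(16330 + t) - 17616 = (16330 - 28/3) - 17616 = 48962/3 - 17616 = -3886/3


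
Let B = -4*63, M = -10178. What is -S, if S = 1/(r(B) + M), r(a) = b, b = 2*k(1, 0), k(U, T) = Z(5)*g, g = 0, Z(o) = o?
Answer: 1/10178 ≈ 9.8251e-5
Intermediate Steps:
B = -252
k(U, T) = 0 (k(U, T) = 5*0 = 0)
b = 0 (b = 2*0 = 0)
r(a) = 0
S = -1/10178 (S = 1/(0 - 10178) = 1/(-10178) = -1/10178 ≈ -9.8251e-5)
-S = -1*(-1/10178) = 1/10178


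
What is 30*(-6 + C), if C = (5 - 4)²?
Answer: -150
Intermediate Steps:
C = 1 (C = 1² = 1)
30*(-6 + C) = 30*(-6 + 1) = 30*(-5) = -150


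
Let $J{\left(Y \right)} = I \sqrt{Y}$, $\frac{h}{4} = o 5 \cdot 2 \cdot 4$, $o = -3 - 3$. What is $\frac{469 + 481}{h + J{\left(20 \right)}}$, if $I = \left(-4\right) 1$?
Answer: $- \frac{2850}{2879} + \frac{95 \sqrt{5}}{11516} \approx -0.97148$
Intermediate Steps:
$o = -6$
$h = -960$ ($h = 4 - 6 \cdot 5 \cdot 2 \cdot 4 = 4 \left(-6\right) 10 \cdot 4 = 4 \left(\left(-60\right) 4\right) = 4 \left(-240\right) = -960$)
$I = -4$
$J{\left(Y \right)} = - 4 \sqrt{Y}$
$\frac{469 + 481}{h + J{\left(20 \right)}} = \frac{469 + 481}{-960 - 4 \sqrt{20}} = \frac{950}{-960 - 4 \cdot 2 \sqrt{5}} = \frac{950}{-960 - 8 \sqrt{5}}$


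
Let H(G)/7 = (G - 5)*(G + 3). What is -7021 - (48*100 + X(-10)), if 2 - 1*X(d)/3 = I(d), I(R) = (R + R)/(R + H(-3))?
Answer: -11821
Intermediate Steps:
H(G) = 7*(-5 + G)*(3 + G) (H(G) = 7*((G - 5)*(G + 3)) = 7*((-5 + G)*(3 + G)) = 7*(-5 + G)*(3 + G))
I(R) = 2 (I(R) = (R + R)/(R + (-105 - 14*(-3) + 7*(-3)**2)) = (2*R)/(R + (-105 + 42 + 7*9)) = (2*R)/(R + (-105 + 42 + 63)) = (2*R)/(R + 0) = (2*R)/R = 2)
X(d) = 0 (X(d) = 6 - 3*2 = 6 - 6 = 0)
-7021 - (48*100 + X(-10)) = -7021 - (48*100 + 0) = -7021 - (4800 + 0) = -7021 - 1*4800 = -7021 - 4800 = -11821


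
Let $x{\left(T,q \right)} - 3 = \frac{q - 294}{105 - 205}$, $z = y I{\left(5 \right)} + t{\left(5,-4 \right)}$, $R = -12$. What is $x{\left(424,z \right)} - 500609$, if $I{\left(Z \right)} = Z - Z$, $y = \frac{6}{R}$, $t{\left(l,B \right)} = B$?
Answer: $- \frac{25030151}{50} \approx -5.006 \cdot 10^{5}$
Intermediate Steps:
$y = - \frac{1}{2}$ ($y = \frac{6}{-12} = 6 \left(- \frac{1}{12}\right) = - \frac{1}{2} \approx -0.5$)
$I{\left(Z \right)} = 0$
$z = -4$ ($z = \left(- \frac{1}{2}\right) 0 - 4 = 0 - 4 = -4$)
$x{\left(T,q \right)} = \frac{297}{50} - \frac{q}{100}$ ($x{\left(T,q \right)} = 3 + \frac{q - 294}{105 - 205} = 3 + \frac{-294 + q}{-100} = 3 + \left(-294 + q\right) \left(- \frac{1}{100}\right) = 3 - \left(- \frac{147}{50} + \frac{q}{100}\right) = \frac{297}{50} - \frac{q}{100}$)
$x{\left(424,z \right)} - 500609 = \left(\frac{297}{50} - - \frac{1}{25}\right) - 500609 = \left(\frac{297}{50} + \frac{1}{25}\right) - 500609 = \frac{299}{50} - 500609 = - \frac{25030151}{50}$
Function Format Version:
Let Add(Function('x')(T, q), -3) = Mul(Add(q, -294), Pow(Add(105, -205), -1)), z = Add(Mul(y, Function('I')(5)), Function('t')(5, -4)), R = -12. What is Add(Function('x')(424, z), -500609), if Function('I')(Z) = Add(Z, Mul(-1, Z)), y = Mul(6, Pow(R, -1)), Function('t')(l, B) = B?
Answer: Rational(-25030151, 50) ≈ -5.0060e+5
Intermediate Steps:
y = Rational(-1, 2) (y = Mul(6, Pow(-12, -1)) = Mul(6, Rational(-1, 12)) = Rational(-1, 2) ≈ -0.50000)
Function('I')(Z) = 0
z = -4 (z = Add(Mul(Rational(-1, 2), 0), -4) = Add(0, -4) = -4)
Function('x')(T, q) = Add(Rational(297, 50), Mul(Rational(-1, 100), q)) (Function('x')(T, q) = Add(3, Mul(Add(q, -294), Pow(Add(105, -205), -1))) = Add(3, Mul(Add(-294, q), Pow(-100, -1))) = Add(3, Mul(Add(-294, q), Rational(-1, 100))) = Add(3, Add(Rational(147, 50), Mul(Rational(-1, 100), q))) = Add(Rational(297, 50), Mul(Rational(-1, 100), q)))
Add(Function('x')(424, z), -500609) = Add(Add(Rational(297, 50), Mul(Rational(-1, 100), -4)), -500609) = Add(Add(Rational(297, 50), Rational(1, 25)), -500609) = Add(Rational(299, 50), -500609) = Rational(-25030151, 50)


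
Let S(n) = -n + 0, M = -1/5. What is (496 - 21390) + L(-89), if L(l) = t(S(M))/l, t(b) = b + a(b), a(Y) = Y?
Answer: -9297832/445 ≈ -20894.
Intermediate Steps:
M = -⅕ (M = -1*⅕ = -⅕ ≈ -0.20000)
S(n) = -n
t(b) = 2*b (t(b) = b + b = 2*b)
L(l) = 2/(5*l) (L(l) = (2*(-1*(-⅕)))/l = (2*(⅕))/l = 2/(5*l))
(496 - 21390) + L(-89) = (496 - 21390) + (⅖)/(-89) = -20894 + (⅖)*(-1/89) = -20894 - 2/445 = -9297832/445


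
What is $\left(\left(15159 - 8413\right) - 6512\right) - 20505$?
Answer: $-20271$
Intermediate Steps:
$\left(\left(15159 - 8413\right) - 6512\right) - 20505 = \left(6746 - 6512\right) - 20505 = 234 - 20505 = -20271$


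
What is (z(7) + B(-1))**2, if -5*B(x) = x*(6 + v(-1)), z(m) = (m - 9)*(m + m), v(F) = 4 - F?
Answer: 16641/25 ≈ 665.64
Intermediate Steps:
z(m) = 2*m*(-9 + m) (z(m) = (-9 + m)*(2*m) = 2*m*(-9 + m))
B(x) = -11*x/5 (B(x) = -x*(6 + (4 - 1*(-1)))/5 = -x*(6 + (4 + 1))/5 = -x*(6 + 5)/5 = -x*11/5 = -11*x/5)
(z(7) + B(-1))**2 = (2*7*(-9 + 7) - 11/5*(-1))**2 = (2*7*(-2) + 11/5)**2 = (-28 + 11/5)**2 = (-129/5)**2 = 16641/25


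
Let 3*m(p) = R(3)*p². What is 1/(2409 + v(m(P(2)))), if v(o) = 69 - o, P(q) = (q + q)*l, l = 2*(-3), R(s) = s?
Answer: 1/1902 ≈ 0.00052576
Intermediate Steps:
l = -6
P(q) = -12*q (P(q) = (q + q)*(-6) = (2*q)*(-6) = -12*q)
m(p) = p² (m(p) = (3*p²)/3 = p²)
1/(2409 + v(m(P(2)))) = 1/(2409 + (69 - (-12*2)²)) = 1/(2409 + (69 - 1*(-24)²)) = 1/(2409 + (69 - 1*576)) = 1/(2409 + (69 - 576)) = 1/(2409 - 507) = 1/1902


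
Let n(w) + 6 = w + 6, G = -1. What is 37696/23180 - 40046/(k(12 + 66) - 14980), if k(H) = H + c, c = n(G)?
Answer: 19605918/4545415 ≈ 4.3133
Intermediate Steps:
n(w) = w (n(w) = -6 + (w + 6) = -6 + (6 + w) = w)
c = -1
k(H) = -1 + H (k(H) = H - 1 = -1 + H)
37696/23180 - 40046/(k(12 + 66) - 14980) = 37696/23180 - 40046/((-1 + (12 + 66)) - 14980) = 37696*(1/23180) - 40046/((-1 + 78) - 14980) = 496/305 - 40046/(77 - 14980) = 496/305 - 40046/(-14903) = 496/305 - 40046*(-1/14903) = 496/305 + 40046/14903 = 19605918/4545415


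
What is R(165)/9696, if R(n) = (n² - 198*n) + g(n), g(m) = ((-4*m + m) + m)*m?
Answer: -19965/3232 ≈ -6.1773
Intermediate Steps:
g(m) = -2*m² (g(m) = (-3*m + m)*m = (-2*m)*m = -2*m²)
R(n) = -n² - 198*n (R(n) = (n² - 198*n) - 2*n² = -n² - 198*n)
R(165)/9696 = (165*(-198 - 1*165))/9696 = (165*(-198 - 165))*(1/9696) = (165*(-363))*(1/9696) = -59895*1/9696 = -19965/3232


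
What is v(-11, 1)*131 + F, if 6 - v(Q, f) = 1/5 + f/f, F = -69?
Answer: 2799/5 ≈ 559.80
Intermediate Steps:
v(Q, f) = 24/5 (v(Q, f) = 6 - (1/5 + f/f) = 6 - (1*(⅕) + 1) = 6 - (⅕ + 1) = 6 - 1*6/5 = 6 - 6/5 = 24/5)
v(-11, 1)*131 + F = (24/5)*131 - 69 = 3144/5 - 69 = 2799/5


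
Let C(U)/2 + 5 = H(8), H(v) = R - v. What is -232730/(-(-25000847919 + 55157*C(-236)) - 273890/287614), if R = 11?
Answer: -16734101555/1797664332200742 ≈ -9.3088e-6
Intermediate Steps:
H(v) = 11 - v
C(U) = -4 (C(U) = -10 + 2*(11 - 1*8) = -10 + 2*(11 - 8) = -10 + 2*3 = -10 + 6 = -4)
-232730/(-(-25000847919 + 55157*C(-236)) - 273890/287614) = -232730/(-55157/(1/(-453267 - 4)) - 273890/287614) = -232730/(-55157/(1/(-453271)) - 273890*1/287614) = -232730/(-55157/(-1/453271) - 136945/143807) = -232730/(-55157*(-453271) - 136945/143807) = -232730/(25001068547 - 136945/143807) = -232730/3595328664401484/143807 = -232730*143807/3595328664401484 = -16734101555/1797664332200742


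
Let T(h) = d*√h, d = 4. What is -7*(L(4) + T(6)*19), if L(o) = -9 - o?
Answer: 91 - 532*√6 ≈ -1212.1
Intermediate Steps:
T(h) = 4*√h
-7*(L(4) + T(6)*19) = -7*((-9 - 1*4) + (4*√6)*19) = -7*((-9 - 4) + 76*√6) = -7*(-13 + 76*√6) = 91 - 532*√6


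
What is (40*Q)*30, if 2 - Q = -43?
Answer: 54000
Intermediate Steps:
Q = 45 (Q = 2 - 1*(-43) = 2 + 43 = 45)
(40*Q)*30 = (40*45)*30 = 1800*30 = 54000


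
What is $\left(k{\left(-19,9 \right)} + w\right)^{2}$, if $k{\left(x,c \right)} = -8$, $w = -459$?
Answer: $218089$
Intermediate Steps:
$\left(k{\left(-19,9 \right)} + w\right)^{2} = \left(-8 - 459\right)^{2} = \left(-467\right)^{2} = 218089$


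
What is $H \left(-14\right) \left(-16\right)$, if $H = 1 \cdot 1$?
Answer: $224$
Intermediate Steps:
$H = 1$
$H \left(-14\right) \left(-16\right) = 1 \left(-14\right) \left(-16\right) = \left(-14\right) \left(-16\right) = 224$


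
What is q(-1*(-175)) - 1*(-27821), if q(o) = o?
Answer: 27996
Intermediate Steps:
q(-1*(-175)) - 1*(-27821) = -1*(-175) - 1*(-27821) = 175 + 27821 = 27996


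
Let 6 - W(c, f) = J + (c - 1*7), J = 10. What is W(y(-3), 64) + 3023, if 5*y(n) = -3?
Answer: 15133/5 ≈ 3026.6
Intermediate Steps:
y(n) = -⅗ (y(n) = (⅕)*(-3) = -⅗)
W(c, f) = 3 - c (W(c, f) = 6 - (10 + (c - 1*7)) = 6 - (10 + (c - 7)) = 6 - (10 + (-7 + c)) = 6 - (3 + c) = 6 + (-3 - c) = 3 - c)
W(y(-3), 64) + 3023 = (3 - 1*(-⅗)) + 3023 = (3 + ⅗) + 3023 = 18/5 + 3023 = 15133/5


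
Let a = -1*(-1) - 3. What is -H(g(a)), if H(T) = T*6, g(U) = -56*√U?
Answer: 336*I*√2 ≈ 475.18*I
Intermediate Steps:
a = -2 (a = 1 - 3 = -2)
H(T) = 6*T
-H(g(a)) = -6*(-56*I*√2) = -(-336)*I*√2 = 336*I*√2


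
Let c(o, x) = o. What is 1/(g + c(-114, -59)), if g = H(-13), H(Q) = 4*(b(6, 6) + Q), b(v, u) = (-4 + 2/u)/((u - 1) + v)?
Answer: -3/502 ≈ -0.0059761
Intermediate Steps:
b(v, u) = (-4 + 2/u)/(-1 + u + v) (b(v, u) = (-4 + 2/u)/((-1 + u) + v) = (-4 + 2/u)/(-1 + u + v))
H(Q) = -4/3 + 4*Q (H(Q) = 4*(2*(1 - 2*6)/(6*(-1 + 6 + 6)) + Q) = 4*(2*(⅙)*(1 - 12)/11 + Q) = 4*(2*(⅙)*(1/11)*(-11) + Q) = 4*(-⅓ + Q) = -4/3 + 4*Q)
g = -160/3 (g = -4/3 + 4*(-13) = -4/3 - 52 = -160/3 ≈ -53.333)
1/(g + c(-114, -59)) = 1/(-160/3 - 114) = 1/(-502/3) = -3/502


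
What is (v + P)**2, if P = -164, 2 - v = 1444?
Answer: 2579236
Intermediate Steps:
v = -1442 (v = 2 - 1*1444 = 2 - 1444 = -1442)
(v + P)**2 = (-1442 - 164)**2 = (-1606)**2 = 2579236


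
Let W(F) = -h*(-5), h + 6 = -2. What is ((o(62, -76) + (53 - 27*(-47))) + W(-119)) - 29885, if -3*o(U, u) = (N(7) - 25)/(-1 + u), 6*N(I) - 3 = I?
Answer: -2831707/99 ≈ -28603.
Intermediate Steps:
h = -8 (h = -6 - 2 = -8)
N(I) = ½ + I/6
o(U, u) = 70/(9*(-1 + u)) (o(U, u) = -((½ + (⅙)*7) - 25)/(3*(-1 + u)) = -((½ + 7/6) - 25)/(3*(-1 + u)) = -(5/3 - 25)/(3*(-1 + u)) = -(-70)/(9*(-1 + u)) = 70/(9*(-1 + u)))
W(F) = -40 (W(F) = -1*(-8)*(-5) = 8*(-5) = -40)
((o(62, -76) + (53 - 27*(-47))) + W(-119)) - 29885 = ((70/(9*(-1 - 76)) + (53 - 27*(-47))) - 40) - 29885 = (((70/9)/(-77) + (53 + 1269)) - 40) - 29885 = (((70/9)*(-1/77) + 1322) - 40) - 29885 = ((-10/99 + 1322) - 40) - 29885 = (130868/99 - 40) - 29885 = 126908/99 - 29885 = -2831707/99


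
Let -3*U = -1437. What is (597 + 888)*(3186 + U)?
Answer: 5442525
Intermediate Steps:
U = 479 (U = -⅓*(-1437) = 479)
(597 + 888)*(3186 + U) = (597 + 888)*(3186 + 479) = 1485*3665 = 5442525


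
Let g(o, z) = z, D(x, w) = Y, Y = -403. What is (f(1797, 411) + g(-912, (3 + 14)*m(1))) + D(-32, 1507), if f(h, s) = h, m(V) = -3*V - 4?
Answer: 1275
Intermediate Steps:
m(V) = -4 - 3*V
D(x, w) = -403
(f(1797, 411) + g(-912, (3 + 14)*m(1))) + D(-32, 1507) = (1797 + (3 + 14)*(-4 - 3*1)) - 403 = (1797 + 17*(-4 - 3)) - 403 = (1797 + 17*(-7)) - 403 = (1797 - 119) - 403 = 1678 - 403 = 1275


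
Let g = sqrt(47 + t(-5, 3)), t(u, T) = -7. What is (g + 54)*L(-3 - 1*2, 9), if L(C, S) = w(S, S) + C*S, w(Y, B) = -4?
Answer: -2646 - 98*sqrt(10) ≈ -2955.9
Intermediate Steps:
g = 2*sqrt(10) (g = sqrt(47 - 7) = sqrt(40) = 2*sqrt(10) ≈ 6.3246)
L(C, S) = -4 + C*S
(g + 54)*L(-3 - 1*2, 9) = (2*sqrt(10) + 54)*(-4 + (-3 - 1*2)*9) = (54 + 2*sqrt(10))*(-4 + (-3 - 2)*9) = (54 + 2*sqrt(10))*(-4 - 5*9) = (54 + 2*sqrt(10))*(-4 - 45) = (54 + 2*sqrt(10))*(-49) = -2646 - 98*sqrt(10)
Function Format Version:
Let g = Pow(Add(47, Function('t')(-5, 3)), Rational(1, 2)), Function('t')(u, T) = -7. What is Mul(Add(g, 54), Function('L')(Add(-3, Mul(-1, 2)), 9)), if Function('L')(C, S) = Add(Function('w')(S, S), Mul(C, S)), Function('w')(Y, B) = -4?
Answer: Add(-2646, Mul(-98, Pow(10, Rational(1, 2)))) ≈ -2955.9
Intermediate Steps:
g = Mul(2, Pow(10, Rational(1, 2))) (g = Pow(Add(47, -7), Rational(1, 2)) = Pow(40, Rational(1, 2)) = Mul(2, Pow(10, Rational(1, 2))) ≈ 6.3246)
Function('L')(C, S) = Add(-4, Mul(C, S))
Mul(Add(g, 54), Function('L')(Add(-3, Mul(-1, 2)), 9)) = Mul(Add(Mul(2, Pow(10, Rational(1, 2))), 54), Add(-4, Mul(Add(-3, Mul(-1, 2)), 9))) = Mul(Add(54, Mul(2, Pow(10, Rational(1, 2)))), Add(-4, Mul(Add(-3, -2), 9))) = Mul(Add(54, Mul(2, Pow(10, Rational(1, 2)))), Add(-4, Mul(-5, 9))) = Mul(Add(54, Mul(2, Pow(10, Rational(1, 2)))), Add(-4, -45)) = Mul(Add(54, Mul(2, Pow(10, Rational(1, 2)))), -49) = Add(-2646, Mul(-98, Pow(10, Rational(1, 2))))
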